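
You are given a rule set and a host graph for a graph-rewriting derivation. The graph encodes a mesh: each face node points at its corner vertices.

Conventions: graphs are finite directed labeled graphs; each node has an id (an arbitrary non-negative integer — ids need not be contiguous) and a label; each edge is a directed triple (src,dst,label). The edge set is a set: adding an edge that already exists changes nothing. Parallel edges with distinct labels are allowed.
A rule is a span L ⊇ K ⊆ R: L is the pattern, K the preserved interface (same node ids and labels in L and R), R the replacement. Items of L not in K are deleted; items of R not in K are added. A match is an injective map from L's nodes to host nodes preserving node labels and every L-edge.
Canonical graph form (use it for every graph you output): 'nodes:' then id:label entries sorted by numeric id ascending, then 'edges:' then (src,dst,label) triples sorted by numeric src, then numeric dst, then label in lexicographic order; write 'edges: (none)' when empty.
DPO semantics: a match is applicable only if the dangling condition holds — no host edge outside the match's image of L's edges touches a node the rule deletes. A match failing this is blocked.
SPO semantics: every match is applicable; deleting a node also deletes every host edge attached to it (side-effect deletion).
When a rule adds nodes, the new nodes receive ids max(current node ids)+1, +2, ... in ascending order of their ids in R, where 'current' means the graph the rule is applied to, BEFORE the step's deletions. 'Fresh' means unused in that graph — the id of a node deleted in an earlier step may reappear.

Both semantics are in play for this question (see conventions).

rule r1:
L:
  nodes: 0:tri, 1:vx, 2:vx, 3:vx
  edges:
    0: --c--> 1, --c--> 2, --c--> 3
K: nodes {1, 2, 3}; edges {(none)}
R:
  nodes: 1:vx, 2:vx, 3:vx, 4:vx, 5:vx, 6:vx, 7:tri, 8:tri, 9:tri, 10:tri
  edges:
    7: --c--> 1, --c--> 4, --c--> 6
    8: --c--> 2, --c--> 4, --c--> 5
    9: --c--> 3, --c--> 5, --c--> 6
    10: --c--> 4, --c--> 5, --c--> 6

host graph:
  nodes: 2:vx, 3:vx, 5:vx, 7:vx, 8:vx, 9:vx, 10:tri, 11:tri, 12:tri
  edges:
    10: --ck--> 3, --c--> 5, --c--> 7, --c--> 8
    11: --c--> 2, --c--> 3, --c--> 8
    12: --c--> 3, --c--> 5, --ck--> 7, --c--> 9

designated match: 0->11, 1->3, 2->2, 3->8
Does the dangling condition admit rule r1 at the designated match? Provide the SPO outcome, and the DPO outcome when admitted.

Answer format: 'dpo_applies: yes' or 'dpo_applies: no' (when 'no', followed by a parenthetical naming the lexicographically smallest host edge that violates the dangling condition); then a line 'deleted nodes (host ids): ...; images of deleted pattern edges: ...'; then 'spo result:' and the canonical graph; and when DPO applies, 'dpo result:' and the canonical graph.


dpo_applies: yes
deleted nodes (host ids): 11; images of deleted pattern edges: (11,2,c); (11,3,c); (11,8,c)
spo result:
nodes: 2:vx, 3:vx, 5:vx, 7:vx, 8:vx, 9:vx, 10:tri, 12:tri, 13:vx, 14:vx, 15:vx, 16:tri, 17:tri, 18:tri, 19:tri
edges: (10,3,ck); (10,5,c); (10,7,c); (10,8,c); (12,3,c); (12,5,c); (12,7,ck); (12,9,c); (16,3,c); (16,13,c); (16,15,c); (17,2,c); (17,13,c); (17,14,c); (18,8,c); (18,14,c); (18,15,c); (19,13,c); (19,14,c); (19,15,c)
dpo result:
nodes: 2:vx, 3:vx, 5:vx, 7:vx, 8:vx, 9:vx, 10:tri, 12:tri, 13:vx, 14:vx, 15:vx, 16:tri, 17:tri, 18:tri, 19:tri
edges: (10,3,ck); (10,5,c); (10,7,c); (10,8,c); (12,3,c); (12,5,c); (12,7,ck); (12,9,c); (16,3,c); (16,13,c); (16,15,c); (17,2,c); (17,13,c); (17,14,c); (18,8,c); (18,14,c); (18,15,c); (19,13,c); (19,14,c); (19,15,c)


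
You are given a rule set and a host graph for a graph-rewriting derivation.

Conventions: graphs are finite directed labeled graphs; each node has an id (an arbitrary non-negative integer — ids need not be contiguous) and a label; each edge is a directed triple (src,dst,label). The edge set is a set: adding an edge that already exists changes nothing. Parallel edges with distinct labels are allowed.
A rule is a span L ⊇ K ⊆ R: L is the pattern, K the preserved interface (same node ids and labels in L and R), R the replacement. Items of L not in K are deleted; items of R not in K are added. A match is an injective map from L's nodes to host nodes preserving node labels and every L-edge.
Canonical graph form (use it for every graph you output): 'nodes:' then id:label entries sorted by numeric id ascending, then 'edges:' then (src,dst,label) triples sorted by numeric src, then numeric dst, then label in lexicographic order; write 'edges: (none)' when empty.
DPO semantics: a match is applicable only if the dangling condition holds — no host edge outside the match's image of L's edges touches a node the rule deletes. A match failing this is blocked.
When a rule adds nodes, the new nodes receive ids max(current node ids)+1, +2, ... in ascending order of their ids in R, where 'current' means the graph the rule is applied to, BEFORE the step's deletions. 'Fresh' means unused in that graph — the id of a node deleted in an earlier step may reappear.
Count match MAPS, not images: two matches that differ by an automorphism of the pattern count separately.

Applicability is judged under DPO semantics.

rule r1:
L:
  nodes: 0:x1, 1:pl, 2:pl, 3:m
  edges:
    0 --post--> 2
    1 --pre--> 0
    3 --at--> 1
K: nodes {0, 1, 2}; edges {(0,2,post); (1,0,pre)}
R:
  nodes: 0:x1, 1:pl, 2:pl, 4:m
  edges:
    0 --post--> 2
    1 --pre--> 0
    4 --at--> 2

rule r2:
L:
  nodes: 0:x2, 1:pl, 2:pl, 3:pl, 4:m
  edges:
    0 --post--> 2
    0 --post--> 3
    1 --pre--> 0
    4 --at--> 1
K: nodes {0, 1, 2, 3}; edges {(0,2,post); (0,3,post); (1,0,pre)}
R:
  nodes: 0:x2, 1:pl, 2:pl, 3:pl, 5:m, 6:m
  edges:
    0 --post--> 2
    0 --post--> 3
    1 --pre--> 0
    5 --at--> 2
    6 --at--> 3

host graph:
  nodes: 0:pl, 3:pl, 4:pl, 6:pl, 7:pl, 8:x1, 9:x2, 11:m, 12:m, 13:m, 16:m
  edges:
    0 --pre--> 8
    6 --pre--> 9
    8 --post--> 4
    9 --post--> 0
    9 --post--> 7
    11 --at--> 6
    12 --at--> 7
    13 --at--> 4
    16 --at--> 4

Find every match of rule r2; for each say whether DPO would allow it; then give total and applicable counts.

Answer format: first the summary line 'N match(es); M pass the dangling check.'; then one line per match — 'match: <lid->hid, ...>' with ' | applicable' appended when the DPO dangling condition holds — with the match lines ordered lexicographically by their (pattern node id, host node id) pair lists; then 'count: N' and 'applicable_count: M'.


2 match(es); 2 pass the dangling check.
match: 0->9, 1->6, 2->0, 3->7, 4->11 | applicable
match: 0->9, 1->6, 2->7, 3->0, 4->11 | applicable
count: 2
applicable_count: 2


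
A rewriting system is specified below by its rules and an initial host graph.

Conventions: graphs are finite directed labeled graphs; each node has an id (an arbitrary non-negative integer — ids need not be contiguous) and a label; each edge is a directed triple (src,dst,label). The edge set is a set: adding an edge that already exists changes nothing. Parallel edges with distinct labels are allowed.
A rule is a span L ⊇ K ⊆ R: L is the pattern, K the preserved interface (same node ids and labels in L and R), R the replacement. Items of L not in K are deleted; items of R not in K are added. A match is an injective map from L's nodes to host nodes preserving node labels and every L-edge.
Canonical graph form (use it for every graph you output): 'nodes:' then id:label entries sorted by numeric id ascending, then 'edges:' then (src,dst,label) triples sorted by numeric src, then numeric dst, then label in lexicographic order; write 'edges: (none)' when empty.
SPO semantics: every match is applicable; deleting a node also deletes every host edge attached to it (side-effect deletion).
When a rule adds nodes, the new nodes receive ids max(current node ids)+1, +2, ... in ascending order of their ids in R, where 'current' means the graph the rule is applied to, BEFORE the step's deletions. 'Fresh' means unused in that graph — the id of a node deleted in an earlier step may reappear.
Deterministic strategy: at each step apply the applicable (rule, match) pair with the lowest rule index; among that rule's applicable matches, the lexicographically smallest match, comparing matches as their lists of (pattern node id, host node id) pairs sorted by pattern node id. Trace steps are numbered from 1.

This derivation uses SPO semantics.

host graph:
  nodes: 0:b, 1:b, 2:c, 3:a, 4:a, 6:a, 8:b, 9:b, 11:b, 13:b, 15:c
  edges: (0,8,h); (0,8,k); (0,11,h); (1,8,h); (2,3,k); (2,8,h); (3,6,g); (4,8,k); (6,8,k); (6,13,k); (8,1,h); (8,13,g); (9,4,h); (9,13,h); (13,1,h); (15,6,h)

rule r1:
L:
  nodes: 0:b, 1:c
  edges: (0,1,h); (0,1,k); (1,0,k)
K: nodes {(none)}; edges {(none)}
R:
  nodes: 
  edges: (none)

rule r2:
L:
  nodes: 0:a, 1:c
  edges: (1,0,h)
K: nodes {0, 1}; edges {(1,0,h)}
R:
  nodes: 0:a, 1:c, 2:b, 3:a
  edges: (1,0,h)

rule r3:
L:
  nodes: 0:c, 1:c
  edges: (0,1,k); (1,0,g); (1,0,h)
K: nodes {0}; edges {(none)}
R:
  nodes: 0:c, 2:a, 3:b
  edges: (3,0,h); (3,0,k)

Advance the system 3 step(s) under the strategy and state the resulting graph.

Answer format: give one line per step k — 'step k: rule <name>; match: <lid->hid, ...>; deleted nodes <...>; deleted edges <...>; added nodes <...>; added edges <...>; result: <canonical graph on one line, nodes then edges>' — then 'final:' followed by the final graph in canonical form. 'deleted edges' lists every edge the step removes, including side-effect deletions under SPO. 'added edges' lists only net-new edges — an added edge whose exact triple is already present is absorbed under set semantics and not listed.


step 1: rule r2; match: 0->6, 1->15; deleted nodes (none); deleted edges (none); added nodes 16, 17; added edges (none); result: nodes: 0:b, 1:b, 2:c, 3:a, 4:a, 6:a, 8:b, 9:b, 11:b, 13:b, 15:c, 16:b, 17:a edges: (0,8,h); (0,8,k); (0,11,h); (1,8,h); (2,3,k); (2,8,h); (3,6,g); (4,8,k); (6,8,k); (6,13,k); (8,1,h); (8,13,g); (9,4,h); (9,13,h); (13,1,h); (15,6,h)
step 2: rule r2; match: 0->6, 1->15; deleted nodes (none); deleted edges (none); added nodes 18, 19; added edges (none); result: nodes: 0:b, 1:b, 2:c, 3:a, 4:a, 6:a, 8:b, 9:b, 11:b, 13:b, 15:c, 16:b, 17:a, 18:b, 19:a edges: (0,8,h); (0,8,k); (0,11,h); (1,8,h); (2,3,k); (2,8,h); (3,6,g); (4,8,k); (6,8,k); (6,13,k); (8,1,h); (8,13,g); (9,4,h); (9,13,h); (13,1,h); (15,6,h)
step 3: rule r2; match: 0->6, 1->15; deleted nodes (none); deleted edges (none); added nodes 20, 21; added edges (none); result: nodes: 0:b, 1:b, 2:c, 3:a, 4:a, 6:a, 8:b, 9:b, 11:b, 13:b, 15:c, 16:b, 17:a, 18:b, 19:a, 20:b, 21:a edges: (0,8,h); (0,8,k); (0,11,h); (1,8,h); (2,3,k); (2,8,h); (3,6,g); (4,8,k); (6,8,k); (6,13,k); (8,1,h); (8,13,g); (9,4,h); (9,13,h); (13,1,h); (15,6,h)
final:
nodes: 0:b, 1:b, 2:c, 3:a, 4:a, 6:a, 8:b, 9:b, 11:b, 13:b, 15:c, 16:b, 17:a, 18:b, 19:a, 20:b, 21:a
edges: (0,8,h); (0,8,k); (0,11,h); (1,8,h); (2,3,k); (2,8,h); (3,6,g); (4,8,k); (6,8,k); (6,13,k); (8,1,h); (8,13,g); (9,4,h); (9,13,h); (13,1,h); (15,6,h)


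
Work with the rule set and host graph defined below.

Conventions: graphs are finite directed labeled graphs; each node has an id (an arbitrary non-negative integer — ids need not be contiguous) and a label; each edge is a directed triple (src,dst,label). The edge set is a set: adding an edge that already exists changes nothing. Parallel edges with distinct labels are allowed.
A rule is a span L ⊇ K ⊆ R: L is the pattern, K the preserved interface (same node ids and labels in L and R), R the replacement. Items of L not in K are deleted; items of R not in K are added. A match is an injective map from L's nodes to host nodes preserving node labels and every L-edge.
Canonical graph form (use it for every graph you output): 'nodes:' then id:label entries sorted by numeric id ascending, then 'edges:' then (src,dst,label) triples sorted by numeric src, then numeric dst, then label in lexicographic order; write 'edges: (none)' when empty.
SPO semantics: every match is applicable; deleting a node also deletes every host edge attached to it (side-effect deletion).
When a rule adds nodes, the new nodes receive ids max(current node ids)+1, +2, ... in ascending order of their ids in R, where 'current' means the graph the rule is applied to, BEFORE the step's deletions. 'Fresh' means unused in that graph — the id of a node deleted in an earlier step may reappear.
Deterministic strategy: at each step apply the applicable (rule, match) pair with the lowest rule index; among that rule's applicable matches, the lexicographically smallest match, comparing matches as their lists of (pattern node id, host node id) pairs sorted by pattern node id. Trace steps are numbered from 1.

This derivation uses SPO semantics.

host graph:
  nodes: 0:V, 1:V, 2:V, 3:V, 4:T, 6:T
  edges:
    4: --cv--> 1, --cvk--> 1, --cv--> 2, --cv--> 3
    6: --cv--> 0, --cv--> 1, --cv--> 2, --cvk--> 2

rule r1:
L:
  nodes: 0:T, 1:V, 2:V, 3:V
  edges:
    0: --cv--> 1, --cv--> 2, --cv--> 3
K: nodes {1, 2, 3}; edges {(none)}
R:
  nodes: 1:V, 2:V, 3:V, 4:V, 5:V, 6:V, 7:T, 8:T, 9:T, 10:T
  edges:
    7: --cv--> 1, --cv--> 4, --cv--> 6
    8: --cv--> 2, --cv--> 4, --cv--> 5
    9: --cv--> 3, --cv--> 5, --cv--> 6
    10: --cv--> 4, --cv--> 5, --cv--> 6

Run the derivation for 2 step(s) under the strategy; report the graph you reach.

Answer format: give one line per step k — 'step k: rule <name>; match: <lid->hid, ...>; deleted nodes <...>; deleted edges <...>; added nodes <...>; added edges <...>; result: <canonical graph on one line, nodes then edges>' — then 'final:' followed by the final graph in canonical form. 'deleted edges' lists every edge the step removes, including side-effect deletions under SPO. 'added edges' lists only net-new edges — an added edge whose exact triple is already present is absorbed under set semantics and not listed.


step 1: rule r1; match: 0->4, 1->1, 2->2, 3->3; deleted nodes 4; deleted edges (4,1,cv); (4,1,cvk); (4,2,cv); (4,3,cv); added nodes 7, 8, 9, 10, 11, 12, 13; added edges (10,1,cv); (10,7,cv); (10,9,cv); (11,2,cv); (11,7,cv); (11,8,cv); (12,3,cv); (12,8,cv); (12,9,cv); (13,7,cv); (13,8,cv); (13,9,cv); result: nodes: 0:V, 1:V, 2:V, 3:V, 6:T, 7:V, 8:V, 9:V, 10:T, 11:T, 12:T, 13:T edges: (6,0,cv); (6,1,cv); (6,2,cv); (6,2,cvk); (10,1,cv); (10,7,cv); (10,9,cv); (11,2,cv); (11,7,cv); (11,8,cv); (12,3,cv); (12,8,cv); (12,9,cv); (13,7,cv); (13,8,cv); (13,9,cv)
step 2: rule r1; match: 0->6, 1->0, 2->1, 3->2; deleted nodes 6; deleted edges (6,0,cv); (6,1,cv); (6,2,cv); (6,2,cvk); added nodes 14, 15, 16, 17, 18, 19, 20; added edges (17,0,cv); (17,14,cv); (17,16,cv); (18,1,cv); (18,14,cv); (18,15,cv); (19,2,cv); (19,15,cv); (19,16,cv); (20,14,cv); (20,15,cv); (20,16,cv); result: nodes: 0:V, 1:V, 2:V, 3:V, 7:V, 8:V, 9:V, 10:T, 11:T, 12:T, 13:T, 14:V, 15:V, 16:V, 17:T, 18:T, 19:T, 20:T edges: (10,1,cv); (10,7,cv); (10,9,cv); (11,2,cv); (11,7,cv); (11,8,cv); (12,3,cv); (12,8,cv); (12,9,cv); (13,7,cv); (13,8,cv); (13,9,cv); (17,0,cv); (17,14,cv); (17,16,cv); (18,1,cv); (18,14,cv); (18,15,cv); (19,2,cv); (19,15,cv); (19,16,cv); (20,14,cv); (20,15,cv); (20,16,cv)
final:
nodes: 0:V, 1:V, 2:V, 3:V, 7:V, 8:V, 9:V, 10:T, 11:T, 12:T, 13:T, 14:V, 15:V, 16:V, 17:T, 18:T, 19:T, 20:T
edges: (10,1,cv); (10,7,cv); (10,9,cv); (11,2,cv); (11,7,cv); (11,8,cv); (12,3,cv); (12,8,cv); (12,9,cv); (13,7,cv); (13,8,cv); (13,9,cv); (17,0,cv); (17,14,cv); (17,16,cv); (18,1,cv); (18,14,cv); (18,15,cv); (19,2,cv); (19,15,cv); (19,16,cv); (20,14,cv); (20,15,cv); (20,16,cv)


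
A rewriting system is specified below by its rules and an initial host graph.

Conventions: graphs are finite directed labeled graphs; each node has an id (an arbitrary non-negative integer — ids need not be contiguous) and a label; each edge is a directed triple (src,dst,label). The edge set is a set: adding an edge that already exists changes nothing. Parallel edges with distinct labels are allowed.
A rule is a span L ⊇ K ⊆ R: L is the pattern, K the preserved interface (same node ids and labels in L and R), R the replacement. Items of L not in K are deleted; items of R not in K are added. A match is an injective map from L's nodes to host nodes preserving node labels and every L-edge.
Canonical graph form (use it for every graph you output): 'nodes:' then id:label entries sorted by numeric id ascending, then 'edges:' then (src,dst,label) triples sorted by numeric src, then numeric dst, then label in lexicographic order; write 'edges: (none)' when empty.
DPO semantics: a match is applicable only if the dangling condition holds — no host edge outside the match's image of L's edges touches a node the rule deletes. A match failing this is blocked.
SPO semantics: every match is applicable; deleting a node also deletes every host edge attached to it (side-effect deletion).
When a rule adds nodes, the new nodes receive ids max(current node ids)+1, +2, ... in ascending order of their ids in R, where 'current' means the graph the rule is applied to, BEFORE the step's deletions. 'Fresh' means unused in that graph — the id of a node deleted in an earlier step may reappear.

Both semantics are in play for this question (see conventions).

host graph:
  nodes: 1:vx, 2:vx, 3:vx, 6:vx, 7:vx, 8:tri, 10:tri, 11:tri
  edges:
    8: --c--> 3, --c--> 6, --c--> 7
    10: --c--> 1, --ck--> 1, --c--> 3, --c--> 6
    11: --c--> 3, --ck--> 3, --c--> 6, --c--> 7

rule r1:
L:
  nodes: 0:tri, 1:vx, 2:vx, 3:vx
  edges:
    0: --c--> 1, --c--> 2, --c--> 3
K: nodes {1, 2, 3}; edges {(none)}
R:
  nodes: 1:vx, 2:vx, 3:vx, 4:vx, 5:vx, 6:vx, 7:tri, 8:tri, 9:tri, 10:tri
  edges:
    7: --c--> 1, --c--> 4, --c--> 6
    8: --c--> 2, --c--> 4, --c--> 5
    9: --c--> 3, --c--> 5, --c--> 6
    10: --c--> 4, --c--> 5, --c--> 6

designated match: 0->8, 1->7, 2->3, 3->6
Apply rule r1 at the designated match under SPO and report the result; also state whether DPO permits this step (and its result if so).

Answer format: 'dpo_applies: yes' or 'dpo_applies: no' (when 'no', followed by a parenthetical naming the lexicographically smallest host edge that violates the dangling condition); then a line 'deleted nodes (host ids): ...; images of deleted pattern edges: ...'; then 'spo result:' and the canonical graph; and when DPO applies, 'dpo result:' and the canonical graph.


dpo_applies: yes
deleted nodes (host ids): 8; images of deleted pattern edges: (8,3,c); (8,6,c); (8,7,c)
spo result:
nodes: 1:vx, 2:vx, 3:vx, 6:vx, 7:vx, 10:tri, 11:tri, 12:vx, 13:vx, 14:vx, 15:tri, 16:tri, 17:tri, 18:tri
edges: (10,1,c); (10,1,ck); (10,3,c); (10,6,c); (11,3,c); (11,3,ck); (11,6,c); (11,7,c); (15,7,c); (15,12,c); (15,14,c); (16,3,c); (16,12,c); (16,13,c); (17,6,c); (17,13,c); (17,14,c); (18,12,c); (18,13,c); (18,14,c)
dpo result:
nodes: 1:vx, 2:vx, 3:vx, 6:vx, 7:vx, 10:tri, 11:tri, 12:vx, 13:vx, 14:vx, 15:tri, 16:tri, 17:tri, 18:tri
edges: (10,1,c); (10,1,ck); (10,3,c); (10,6,c); (11,3,c); (11,3,ck); (11,6,c); (11,7,c); (15,7,c); (15,12,c); (15,14,c); (16,3,c); (16,12,c); (16,13,c); (17,6,c); (17,13,c); (17,14,c); (18,12,c); (18,13,c); (18,14,c)


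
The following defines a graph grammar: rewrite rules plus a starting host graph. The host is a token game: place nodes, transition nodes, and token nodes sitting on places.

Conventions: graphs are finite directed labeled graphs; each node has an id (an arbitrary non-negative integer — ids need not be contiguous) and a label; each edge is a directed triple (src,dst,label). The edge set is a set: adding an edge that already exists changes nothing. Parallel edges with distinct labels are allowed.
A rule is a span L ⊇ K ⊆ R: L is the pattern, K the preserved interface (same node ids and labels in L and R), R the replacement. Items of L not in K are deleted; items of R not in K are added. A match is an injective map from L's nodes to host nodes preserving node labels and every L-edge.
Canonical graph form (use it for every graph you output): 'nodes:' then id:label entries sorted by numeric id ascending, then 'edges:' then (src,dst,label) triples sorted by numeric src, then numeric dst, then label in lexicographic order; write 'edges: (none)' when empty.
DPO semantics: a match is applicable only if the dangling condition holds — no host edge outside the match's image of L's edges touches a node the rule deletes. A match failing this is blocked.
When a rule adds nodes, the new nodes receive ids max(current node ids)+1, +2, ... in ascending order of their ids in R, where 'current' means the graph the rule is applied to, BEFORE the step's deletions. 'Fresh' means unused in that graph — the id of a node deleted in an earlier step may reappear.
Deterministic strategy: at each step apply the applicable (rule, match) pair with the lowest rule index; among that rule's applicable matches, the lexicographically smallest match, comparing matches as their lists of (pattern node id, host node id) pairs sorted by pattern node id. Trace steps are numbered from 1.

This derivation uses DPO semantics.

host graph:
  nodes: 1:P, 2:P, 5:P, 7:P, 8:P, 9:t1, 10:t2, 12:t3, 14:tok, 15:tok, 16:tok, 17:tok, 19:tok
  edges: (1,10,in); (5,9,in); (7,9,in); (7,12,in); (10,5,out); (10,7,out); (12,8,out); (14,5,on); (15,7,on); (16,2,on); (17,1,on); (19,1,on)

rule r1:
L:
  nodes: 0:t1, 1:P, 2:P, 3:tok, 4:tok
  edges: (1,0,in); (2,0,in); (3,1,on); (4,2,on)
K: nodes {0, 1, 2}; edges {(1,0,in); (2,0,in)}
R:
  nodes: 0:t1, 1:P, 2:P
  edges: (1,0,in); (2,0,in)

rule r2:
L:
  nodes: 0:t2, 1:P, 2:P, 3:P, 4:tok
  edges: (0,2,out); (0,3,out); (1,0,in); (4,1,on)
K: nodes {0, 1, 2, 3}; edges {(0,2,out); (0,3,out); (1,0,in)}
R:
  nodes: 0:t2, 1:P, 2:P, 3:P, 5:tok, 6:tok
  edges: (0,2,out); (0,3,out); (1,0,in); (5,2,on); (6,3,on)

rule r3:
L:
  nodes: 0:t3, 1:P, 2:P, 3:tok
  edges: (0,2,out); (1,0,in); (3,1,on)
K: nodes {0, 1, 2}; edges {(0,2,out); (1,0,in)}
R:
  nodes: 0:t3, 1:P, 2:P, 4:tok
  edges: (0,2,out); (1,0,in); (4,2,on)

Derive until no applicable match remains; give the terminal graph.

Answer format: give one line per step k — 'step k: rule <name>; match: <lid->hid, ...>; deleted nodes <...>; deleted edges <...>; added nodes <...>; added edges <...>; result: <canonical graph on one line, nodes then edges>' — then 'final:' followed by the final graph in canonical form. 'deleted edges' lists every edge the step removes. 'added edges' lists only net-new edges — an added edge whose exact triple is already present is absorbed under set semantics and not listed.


step 1: rule r1; match: 0->9, 1->5, 2->7, 3->14, 4->15; deleted nodes 14, 15; deleted edges (14,5,on); (15,7,on); added nodes (none); added edges (none); result: nodes: 1:P, 2:P, 5:P, 7:P, 8:P, 9:t1, 10:t2, 12:t3, 16:tok, 17:tok, 19:tok edges: (1,10,in); (5,9,in); (7,9,in); (7,12,in); (10,5,out); (10,7,out); (12,8,out); (16,2,on); (17,1,on); (19,1,on)
step 2: rule r2; match: 0->10, 1->1, 2->5, 3->7, 4->17; deleted nodes 17; deleted edges (17,1,on); added nodes 20, 21; added edges (20,5,on); (21,7,on); result: nodes: 1:P, 2:P, 5:P, 7:P, 8:P, 9:t1, 10:t2, 12:t3, 16:tok, 19:tok, 20:tok, 21:tok edges: (1,10,in); (5,9,in); (7,9,in); (7,12,in); (10,5,out); (10,7,out); (12,8,out); (16,2,on); (19,1,on); (20,5,on); (21,7,on)
step 3: rule r1; match: 0->9, 1->5, 2->7, 3->20, 4->21; deleted nodes 20, 21; deleted edges (20,5,on); (21,7,on); added nodes (none); added edges (none); result: nodes: 1:P, 2:P, 5:P, 7:P, 8:P, 9:t1, 10:t2, 12:t3, 16:tok, 19:tok edges: (1,10,in); (5,9,in); (7,9,in); (7,12,in); (10,5,out); (10,7,out); (12,8,out); (16,2,on); (19,1,on)
step 4: rule r2; match: 0->10, 1->1, 2->5, 3->7, 4->19; deleted nodes 19; deleted edges (19,1,on); added nodes 20, 21; added edges (20,5,on); (21,7,on); result: nodes: 1:P, 2:P, 5:P, 7:P, 8:P, 9:t1, 10:t2, 12:t3, 16:tok, 20:tok, 21:tok edges: (1,10,in); (5,9,in); (7,9,in); (7,12,in); (10,5,out); (10,7,out); (12,8,out); (16,2,on); (20,5,on); (21,7,on)
step 5: rule r1; match: 0->9, 1->5, 2->7, 3->20, 4->21; deleted nodes 20, 21; deleted edges (20,5,on); (21,7,on); added nodes (none); added edges (none); result: nodes: 1:P, 2:P, 5:P, 7:P, 8:P, 9:t1, 10:t2, 12:t3, 16:tok edges: (1,10,in); (5,9,in); (7,9,in); (7,12,in); (10,5,out); (10,7,out); (12,8,out); (16,2,on)
final:
nodes: 1:P, 2:P, 5:P, 7:P, 8:P, 9:t1, 10:t2, 12:t3, 16:tok
edges: (1,10,in); (5,9,in); (7,9,in); (7,12,in); (10,5,out); (10,7,out); (12,8,out); (16,2,on)


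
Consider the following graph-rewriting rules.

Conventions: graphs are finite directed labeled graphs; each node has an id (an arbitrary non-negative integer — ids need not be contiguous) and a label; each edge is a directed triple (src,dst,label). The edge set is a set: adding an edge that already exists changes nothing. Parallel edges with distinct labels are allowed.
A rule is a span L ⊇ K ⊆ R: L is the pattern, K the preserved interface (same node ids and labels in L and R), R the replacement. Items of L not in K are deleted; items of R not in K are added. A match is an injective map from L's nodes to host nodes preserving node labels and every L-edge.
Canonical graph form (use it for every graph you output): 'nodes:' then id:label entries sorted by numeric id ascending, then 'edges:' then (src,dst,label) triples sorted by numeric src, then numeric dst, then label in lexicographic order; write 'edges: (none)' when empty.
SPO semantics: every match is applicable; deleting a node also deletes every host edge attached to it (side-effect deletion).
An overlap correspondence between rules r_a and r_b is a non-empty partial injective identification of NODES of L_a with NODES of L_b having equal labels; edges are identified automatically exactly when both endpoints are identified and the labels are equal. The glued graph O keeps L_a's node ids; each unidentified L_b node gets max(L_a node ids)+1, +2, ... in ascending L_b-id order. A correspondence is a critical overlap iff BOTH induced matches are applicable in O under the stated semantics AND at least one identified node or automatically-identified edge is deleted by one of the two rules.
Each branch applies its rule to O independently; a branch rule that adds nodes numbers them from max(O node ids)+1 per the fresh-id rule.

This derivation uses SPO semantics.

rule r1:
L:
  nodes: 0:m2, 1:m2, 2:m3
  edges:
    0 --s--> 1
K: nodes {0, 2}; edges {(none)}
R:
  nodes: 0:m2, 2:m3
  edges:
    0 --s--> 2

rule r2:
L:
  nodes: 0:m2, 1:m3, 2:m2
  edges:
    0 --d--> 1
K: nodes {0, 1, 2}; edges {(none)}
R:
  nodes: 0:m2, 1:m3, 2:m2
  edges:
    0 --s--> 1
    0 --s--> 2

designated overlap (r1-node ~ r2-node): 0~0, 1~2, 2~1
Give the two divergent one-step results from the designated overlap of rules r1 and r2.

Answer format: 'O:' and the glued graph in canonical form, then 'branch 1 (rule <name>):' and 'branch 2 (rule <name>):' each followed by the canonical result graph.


O:
nodes: 0:m2, 1:m2, 2:m3
edges: (0,1,s); (0,2,d)
branch 1 (rule r1):
nodes: 0:m2, 2:m3
edges: (0,2,d); (0,2,s)
branch 2 (rule r2):
nodes: 0:m2, 1:m2, 2:m3
edges: (0,1,s); (0,2,s)


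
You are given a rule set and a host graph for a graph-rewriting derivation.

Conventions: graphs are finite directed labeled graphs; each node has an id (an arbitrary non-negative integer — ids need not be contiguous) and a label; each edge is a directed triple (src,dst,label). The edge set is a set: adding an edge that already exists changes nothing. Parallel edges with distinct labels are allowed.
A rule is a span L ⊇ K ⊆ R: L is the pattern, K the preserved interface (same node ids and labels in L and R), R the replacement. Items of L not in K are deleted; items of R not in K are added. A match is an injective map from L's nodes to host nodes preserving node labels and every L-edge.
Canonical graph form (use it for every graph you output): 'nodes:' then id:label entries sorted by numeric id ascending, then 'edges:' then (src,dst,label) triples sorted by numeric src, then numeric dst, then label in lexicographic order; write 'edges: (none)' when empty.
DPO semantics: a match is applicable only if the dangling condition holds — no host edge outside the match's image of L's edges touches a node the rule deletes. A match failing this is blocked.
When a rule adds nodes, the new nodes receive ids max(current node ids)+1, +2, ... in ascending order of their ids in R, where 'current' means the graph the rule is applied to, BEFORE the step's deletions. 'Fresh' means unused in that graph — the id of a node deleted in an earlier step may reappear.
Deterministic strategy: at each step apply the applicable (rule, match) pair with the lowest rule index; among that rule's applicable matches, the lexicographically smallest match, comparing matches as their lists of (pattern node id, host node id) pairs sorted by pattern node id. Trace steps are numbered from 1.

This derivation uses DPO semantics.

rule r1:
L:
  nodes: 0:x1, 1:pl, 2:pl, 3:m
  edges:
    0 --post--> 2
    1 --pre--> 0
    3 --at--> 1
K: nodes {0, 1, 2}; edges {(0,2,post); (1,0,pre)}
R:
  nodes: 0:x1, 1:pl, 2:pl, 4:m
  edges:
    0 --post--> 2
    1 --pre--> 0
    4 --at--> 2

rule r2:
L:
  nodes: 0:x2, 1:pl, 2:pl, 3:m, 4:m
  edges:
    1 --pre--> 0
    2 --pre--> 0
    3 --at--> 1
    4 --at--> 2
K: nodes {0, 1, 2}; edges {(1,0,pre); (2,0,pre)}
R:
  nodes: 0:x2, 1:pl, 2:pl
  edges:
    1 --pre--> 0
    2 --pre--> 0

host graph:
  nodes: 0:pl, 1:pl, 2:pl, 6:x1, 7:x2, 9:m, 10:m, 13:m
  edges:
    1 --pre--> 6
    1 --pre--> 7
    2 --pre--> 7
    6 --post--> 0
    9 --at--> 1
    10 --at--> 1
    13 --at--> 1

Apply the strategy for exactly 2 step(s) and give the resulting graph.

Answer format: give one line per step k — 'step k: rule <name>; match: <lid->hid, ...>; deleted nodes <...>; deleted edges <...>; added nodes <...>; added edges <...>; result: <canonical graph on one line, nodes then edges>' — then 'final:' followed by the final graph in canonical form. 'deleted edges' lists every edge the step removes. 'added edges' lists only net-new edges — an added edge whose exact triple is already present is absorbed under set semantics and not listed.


step 1: rule r1; match: 0->6, 1->1, 2->0, 3->9; deleted nodes 9; deleted edges (9,1,at); added nodes 14; added edges (14,0,at); result: nodes: 0:pl, 1:pl, 2:pl, 6:x1, 7:x2, 10:m, 13:m, 14:m edges: (1,6,pre); (1,7,pre); (2,7,pre); (6,0,post); (10,1,at); (13,1,at); (14,0,at)
step 2: rule r1; match: 0->6, 1->1, 2->0, 3->10; deleted nodes 10; deleted edges (10,1,at); added nodes 15; added edges (15,0,at); result: nodes: 0:pl, 1:pl, 2:pl, 6:x1, 7:x2, 13:m, 14:m, 15:m edges: (1,6,pre); (1,7,pre); (2,7,pre); (6,0,post); (13,1,at); (14,0,at); (15,0,at)
final:
nodes: 0:pl, 1:pl, 2:pl, 6:x1, 7:x2, 13:m, 14:m, 15:m
edges: (1,6,pre); (1,7,pre); (2,7,pre); (6,0,post); (13,1,at); (14,0,at); (15,0,at)


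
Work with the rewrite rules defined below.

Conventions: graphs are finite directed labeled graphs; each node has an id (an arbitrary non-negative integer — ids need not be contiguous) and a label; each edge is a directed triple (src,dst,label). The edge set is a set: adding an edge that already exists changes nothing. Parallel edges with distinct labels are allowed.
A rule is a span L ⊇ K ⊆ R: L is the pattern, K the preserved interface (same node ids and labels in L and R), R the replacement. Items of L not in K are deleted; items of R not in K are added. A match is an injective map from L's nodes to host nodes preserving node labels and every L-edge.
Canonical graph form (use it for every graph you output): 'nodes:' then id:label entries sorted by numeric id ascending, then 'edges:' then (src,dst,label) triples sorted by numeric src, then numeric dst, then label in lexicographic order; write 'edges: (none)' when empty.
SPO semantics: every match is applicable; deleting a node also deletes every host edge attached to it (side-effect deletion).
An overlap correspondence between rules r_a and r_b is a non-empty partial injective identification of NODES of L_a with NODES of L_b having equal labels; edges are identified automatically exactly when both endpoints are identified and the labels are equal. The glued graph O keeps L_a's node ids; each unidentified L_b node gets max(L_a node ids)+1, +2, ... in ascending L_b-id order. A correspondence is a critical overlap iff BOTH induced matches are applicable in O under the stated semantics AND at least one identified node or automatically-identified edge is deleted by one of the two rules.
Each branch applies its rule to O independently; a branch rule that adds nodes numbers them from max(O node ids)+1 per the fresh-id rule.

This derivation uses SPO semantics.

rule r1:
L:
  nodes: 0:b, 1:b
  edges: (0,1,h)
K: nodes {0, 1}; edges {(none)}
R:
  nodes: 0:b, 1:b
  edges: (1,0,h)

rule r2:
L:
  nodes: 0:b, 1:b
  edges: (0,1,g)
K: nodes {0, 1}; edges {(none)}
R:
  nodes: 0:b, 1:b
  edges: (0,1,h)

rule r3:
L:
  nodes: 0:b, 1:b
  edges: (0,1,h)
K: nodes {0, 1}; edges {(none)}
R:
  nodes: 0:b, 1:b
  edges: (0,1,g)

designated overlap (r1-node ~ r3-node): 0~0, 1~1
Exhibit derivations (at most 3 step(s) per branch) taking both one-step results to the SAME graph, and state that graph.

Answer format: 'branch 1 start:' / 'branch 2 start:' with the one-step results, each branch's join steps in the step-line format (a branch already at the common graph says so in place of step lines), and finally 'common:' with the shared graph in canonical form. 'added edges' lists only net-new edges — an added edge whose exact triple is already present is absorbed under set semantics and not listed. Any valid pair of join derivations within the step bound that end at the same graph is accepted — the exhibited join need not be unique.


branch 1 start:
nodes: 0:b, 1:b
edges: (1,0,h)
branch 2 start:
nodes: 0:b, 1:b
edges: (0,1,g)
branch 1 step 1: rule r1; match: 0->1, 1->0; deleted nodes (none); deleted edges (1,0,h); added nodes (none); added edges (0,1,h); result: nodes: 0:b, 1:b edges: (0,1,h)
branch 2 step 1: rule r2; match: 0->0, 1->1; deleted nodes (none); deleted edges (0,1,g); added nodes (none); added edges (0,1,h); result: nodes: 0:b, 1:b edges: (0,1,h)
common:
nodes: 0:b, 1:b
edges: (0,1,h)


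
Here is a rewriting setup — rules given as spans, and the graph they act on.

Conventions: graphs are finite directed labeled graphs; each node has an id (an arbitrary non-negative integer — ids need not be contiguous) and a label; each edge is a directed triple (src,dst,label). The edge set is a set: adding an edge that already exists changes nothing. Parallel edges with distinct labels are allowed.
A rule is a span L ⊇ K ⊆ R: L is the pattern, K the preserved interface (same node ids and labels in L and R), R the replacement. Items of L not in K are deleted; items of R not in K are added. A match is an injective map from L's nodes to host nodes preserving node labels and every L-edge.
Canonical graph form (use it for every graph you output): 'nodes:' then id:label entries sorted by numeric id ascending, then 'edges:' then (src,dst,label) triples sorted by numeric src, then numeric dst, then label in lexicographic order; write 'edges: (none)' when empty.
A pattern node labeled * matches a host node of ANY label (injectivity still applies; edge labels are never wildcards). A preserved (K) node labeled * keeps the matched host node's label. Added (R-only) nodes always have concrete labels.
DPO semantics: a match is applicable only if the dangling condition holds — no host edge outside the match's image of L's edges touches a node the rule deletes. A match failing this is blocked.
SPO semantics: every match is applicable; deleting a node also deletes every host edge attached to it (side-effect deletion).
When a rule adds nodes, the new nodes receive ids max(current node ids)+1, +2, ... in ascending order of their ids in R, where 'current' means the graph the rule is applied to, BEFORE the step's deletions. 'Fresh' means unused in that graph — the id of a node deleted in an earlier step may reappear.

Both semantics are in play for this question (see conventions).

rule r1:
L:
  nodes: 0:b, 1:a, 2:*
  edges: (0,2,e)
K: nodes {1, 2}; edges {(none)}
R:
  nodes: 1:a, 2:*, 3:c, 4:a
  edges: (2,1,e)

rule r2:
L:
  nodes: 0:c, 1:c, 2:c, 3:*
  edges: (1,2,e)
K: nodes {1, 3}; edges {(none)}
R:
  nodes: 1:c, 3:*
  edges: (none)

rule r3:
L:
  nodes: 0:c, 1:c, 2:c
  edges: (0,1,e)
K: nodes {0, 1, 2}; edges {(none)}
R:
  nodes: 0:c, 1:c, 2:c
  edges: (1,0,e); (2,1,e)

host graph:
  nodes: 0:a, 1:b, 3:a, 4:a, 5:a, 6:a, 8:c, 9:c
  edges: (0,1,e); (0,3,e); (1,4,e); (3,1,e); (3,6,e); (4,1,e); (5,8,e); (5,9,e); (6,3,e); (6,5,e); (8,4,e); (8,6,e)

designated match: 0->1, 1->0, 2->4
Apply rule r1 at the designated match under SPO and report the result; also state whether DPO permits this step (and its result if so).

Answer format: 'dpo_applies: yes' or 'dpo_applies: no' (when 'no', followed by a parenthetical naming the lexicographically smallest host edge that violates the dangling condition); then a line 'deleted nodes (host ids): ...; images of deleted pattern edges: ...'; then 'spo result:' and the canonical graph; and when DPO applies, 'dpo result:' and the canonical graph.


dpo_applies: no
(the rule deletes node 1, which keeps host edge (0,1,e) outside the match image — the dangling condition fails, DPO blocks; SPO proceeds and side-deletes such edges)
deleted nodes (host ids): 1; images of deleted pattern edges: (1,4,e)
spo result:
nodes: 0:a, 3:a, 4:a, 5:a, 6:a, 8:c, 9:c, 10:c, 11:a
edges: (0,3,e); (3,6,e); (4,0,e); (5,8,e); (5,9,e); (6,3,e); (6,5,e); (8,4,e); (8,6,e)


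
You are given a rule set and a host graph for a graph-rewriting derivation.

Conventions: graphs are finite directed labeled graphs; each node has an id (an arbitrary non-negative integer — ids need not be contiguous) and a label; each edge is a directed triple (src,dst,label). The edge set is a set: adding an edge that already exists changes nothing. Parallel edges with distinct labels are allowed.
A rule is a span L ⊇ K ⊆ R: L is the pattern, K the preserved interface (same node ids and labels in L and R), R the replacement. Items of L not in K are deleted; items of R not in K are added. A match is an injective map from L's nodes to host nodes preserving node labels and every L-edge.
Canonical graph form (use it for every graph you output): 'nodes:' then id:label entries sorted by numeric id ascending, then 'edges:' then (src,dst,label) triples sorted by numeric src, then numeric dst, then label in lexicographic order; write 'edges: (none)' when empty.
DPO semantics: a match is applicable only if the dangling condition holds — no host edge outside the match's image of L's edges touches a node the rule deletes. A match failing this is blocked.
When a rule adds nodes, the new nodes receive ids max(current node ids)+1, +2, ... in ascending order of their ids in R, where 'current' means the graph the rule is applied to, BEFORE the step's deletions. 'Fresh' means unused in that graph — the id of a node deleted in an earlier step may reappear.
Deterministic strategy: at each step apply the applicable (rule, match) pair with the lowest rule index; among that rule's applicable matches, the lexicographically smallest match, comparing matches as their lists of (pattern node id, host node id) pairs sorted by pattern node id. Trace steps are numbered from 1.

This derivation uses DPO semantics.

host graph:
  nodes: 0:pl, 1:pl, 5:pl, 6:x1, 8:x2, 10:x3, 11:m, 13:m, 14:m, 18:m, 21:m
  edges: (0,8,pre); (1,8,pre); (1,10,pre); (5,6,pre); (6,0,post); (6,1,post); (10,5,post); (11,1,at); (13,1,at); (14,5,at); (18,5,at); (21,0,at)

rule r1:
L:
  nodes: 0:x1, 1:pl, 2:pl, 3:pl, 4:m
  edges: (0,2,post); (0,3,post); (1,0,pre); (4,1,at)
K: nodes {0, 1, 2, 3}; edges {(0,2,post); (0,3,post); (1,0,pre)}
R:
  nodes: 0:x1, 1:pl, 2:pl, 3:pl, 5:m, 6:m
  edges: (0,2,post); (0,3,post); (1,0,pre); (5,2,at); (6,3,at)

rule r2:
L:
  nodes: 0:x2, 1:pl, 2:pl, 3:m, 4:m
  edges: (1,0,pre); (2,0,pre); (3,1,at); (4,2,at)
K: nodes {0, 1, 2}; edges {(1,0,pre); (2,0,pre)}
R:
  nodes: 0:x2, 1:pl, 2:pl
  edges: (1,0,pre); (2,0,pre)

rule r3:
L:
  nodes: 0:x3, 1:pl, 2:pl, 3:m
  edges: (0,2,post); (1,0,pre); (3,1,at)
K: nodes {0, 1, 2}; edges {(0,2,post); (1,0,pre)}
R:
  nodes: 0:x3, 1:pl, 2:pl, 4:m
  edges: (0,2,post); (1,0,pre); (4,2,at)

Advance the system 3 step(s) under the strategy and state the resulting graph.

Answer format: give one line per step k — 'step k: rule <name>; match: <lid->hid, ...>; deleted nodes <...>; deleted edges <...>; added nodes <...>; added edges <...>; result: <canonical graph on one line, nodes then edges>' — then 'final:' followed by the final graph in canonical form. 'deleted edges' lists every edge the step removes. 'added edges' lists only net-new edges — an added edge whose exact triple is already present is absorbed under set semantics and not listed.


step 1: rule r1; match: 0->6, 1->5, 2->0, 3->1, 4->14; deleted nodes 14; deleted edges (14,5,at); added nodes 22, 23; added edges (22,0,at); (23,1,at); result: nodes: 0:pl, 1:pl, 5:pl, 6:x1, 8:x2, 10:x3, 11:m, 13:m, 18:m, 21:m, 22:m, 23:m edges: (0,8,pre); (1,8,pre); (1,10,pre); (5,6,pre); (6,0,post); (6,1,post); (10,5,post); (11,1,at); (13,1,at); (18,5,at); (21,0,at); (22,0,at); (23,1,at)
step 2: rule r1; match: 0->6, 1->5, 2->0, 3->1, 4->18; deleted nodes 18; deleted edges (18,5,at); added nodes 24, 25; added edges (24,0,at); (25,1,at); result: nodes: 0:pl, 1:pl, 5:pl, 6:x1, 8:x2, 10:x3, 11:m, 13:m, 21:m, 22:m, 23:m, 24:m, 25:m edges: (0,8,pre); (1,8,pre); (1,10,pre); (5,6,pre); (6,0,post); (6,1,post); (10,5,post); (11,1,at); (13,1,at); (21,0,at); (22,0,at); (23,1,at); (24,0,at); (25,1,at)
step 3: rule r2; match: 0->8, 1->0, 2->1, 3->21, 4->11; deleted nodes 11, 21; deleted edges (11,1,at); (21,0,at); added nodes (none); added edges (none); result: nodes: 0:pl, 1:pl, 5:pl, 6:x1, 8:x2, 10:x3, 13:m, 22:m, 23:m, 24:m, 25:m edges: (0,8,pre); (1,8,pre); (1,10,pre); (5,6,pre); (6,0,post); (6,1,post); (10,5,post); (13,1,at); (22,0,at); (23,1,at); (24,0,at); (25,1,at)
final:
nodes: 0:pl, 1:pl, 5:pl, 6:x1, 8:x2, 10:x3, 13:m, 22:m, 23:m, 24:m, 25:m
edges: (0,8,pre); (1,8,pre); (1,10,pre); (5,6,pre); (6,0,post); (6,1,post); (10,5,post); (13,1,at); (22,0,at); (23,1,at); (24,0,at); (25,1,at)
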